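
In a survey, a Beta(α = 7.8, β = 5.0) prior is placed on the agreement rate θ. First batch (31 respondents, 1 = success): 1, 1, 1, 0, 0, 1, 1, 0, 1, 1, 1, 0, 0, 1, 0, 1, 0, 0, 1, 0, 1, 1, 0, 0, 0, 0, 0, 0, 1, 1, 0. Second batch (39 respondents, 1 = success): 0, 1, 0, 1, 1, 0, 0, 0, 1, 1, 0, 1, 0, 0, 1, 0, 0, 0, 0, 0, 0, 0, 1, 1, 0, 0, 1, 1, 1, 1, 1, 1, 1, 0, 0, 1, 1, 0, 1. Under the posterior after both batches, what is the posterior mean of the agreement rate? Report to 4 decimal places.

The Beta prior is conjugate to a Binomial/Bernoulli likelihood; the update adds successes to α and failures to β.
After batch 1: Beta(7.8+15, 5.0+16) = Beta(22.8, 21.0).
After batch 2: Beta(22.8+19, 21.0+20) = Beta(41.8, 41.0).
Posterior mean = α/(α+β) = 41.8/82.8 = 0.5048.

0.5048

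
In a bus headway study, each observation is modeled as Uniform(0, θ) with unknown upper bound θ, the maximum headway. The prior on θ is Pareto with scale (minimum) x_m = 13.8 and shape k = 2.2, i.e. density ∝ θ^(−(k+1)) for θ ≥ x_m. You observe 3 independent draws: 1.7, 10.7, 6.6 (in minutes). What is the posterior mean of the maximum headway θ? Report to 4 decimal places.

A Pareto(scale x_m, shape k) prior on the upper bound θ of Uniform(0, θ) is conjugate: posterior is Pareto(max(x_m, max xᵢ), k + n).
Sample maximum = 10.7; prior scale x_m = 13.8 → posterior scale = max = 13.8.
Posterior shape = 2.2 + 3 = 5.2.
E[θ|data] = k·x_m/(k−1) = 5.2·13.8/4.2 = 17.0857.

17.0857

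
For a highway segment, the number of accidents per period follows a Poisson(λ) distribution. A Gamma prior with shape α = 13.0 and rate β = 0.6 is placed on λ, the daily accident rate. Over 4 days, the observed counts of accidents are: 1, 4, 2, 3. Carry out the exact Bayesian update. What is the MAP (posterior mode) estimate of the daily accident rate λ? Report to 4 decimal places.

4.7826

With a Gamma(shape α, rate β) prior, the Poisson likelihood is conjugate: the posterior is Gamma(α + ΣXᵢ, β + n).
Sum of counts S = 10 over n = 4 days.
Posterior: Gamma(α+S, β+n) = Gamma(13.0+10, 0.6+4) = Gamma(23.0, 4.6).
Mode of Gamma(α,β) for α≥1 is (α−1)/β = 22.0/4.6 = 4.7826.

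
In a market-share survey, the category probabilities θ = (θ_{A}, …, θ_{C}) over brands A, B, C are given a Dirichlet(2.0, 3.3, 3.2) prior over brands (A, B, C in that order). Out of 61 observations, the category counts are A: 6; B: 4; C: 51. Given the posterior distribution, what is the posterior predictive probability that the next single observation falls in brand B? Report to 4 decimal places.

The Dirichlet prior is conjugate to the Multinomial likelihood: each posterior αⱼ = prior αⱼ + observed count nⱼ.
Posterior concentration: (8.0, 7.3, 54.2), total = 69.5.
P(next = B | data) = α_{B}/Σα = 0.1050.

0.1050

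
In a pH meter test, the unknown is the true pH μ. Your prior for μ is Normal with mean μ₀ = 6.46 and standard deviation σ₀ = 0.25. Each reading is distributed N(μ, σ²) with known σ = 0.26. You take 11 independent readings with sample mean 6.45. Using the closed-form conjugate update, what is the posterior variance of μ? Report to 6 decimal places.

0.005595

For Normal data with known variance σ², a Normal(μ₀, σ₀²) prior on μ is conjugate. Posterior precision = 1/σ₀² + n/σ²; posterior mean is the precision-weighted average of μ₀ and x̄.
σ₀² = 0.25² = 0.0625, σ² = 0.26² = 0.0676; σ² + n·σ₀² = 0.0676 + 11·0.0625 = 0.7551.
Posterior precision = 1/σ₀² + n/σ² = 1/0.0625 + 11/0.0676 = (σ² + n·σ₀²)/(σ₀²σ²) = 0.7551/(0.0625·0.0676); posterior variance σₙ² = σ₀²σ²/(σ² + n·σ₀²) = 0.0625·0.0676/0.7551 = 0.005595.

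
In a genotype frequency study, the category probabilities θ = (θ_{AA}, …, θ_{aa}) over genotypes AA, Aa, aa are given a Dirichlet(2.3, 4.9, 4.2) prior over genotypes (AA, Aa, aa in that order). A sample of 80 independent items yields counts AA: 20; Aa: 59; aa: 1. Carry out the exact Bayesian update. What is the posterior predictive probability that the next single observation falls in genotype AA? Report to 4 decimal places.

The Dirichlet prior is conjugate to the Multinomial likelihood: each posterior αⱼ = prior αⱼ + observed count nⱼ.
Posterior concentration: (22.3, 63.9, 5.2), total = 91.4.
P(next = AA | data) = α_{AA}/Σα = 0.2440.

0.2440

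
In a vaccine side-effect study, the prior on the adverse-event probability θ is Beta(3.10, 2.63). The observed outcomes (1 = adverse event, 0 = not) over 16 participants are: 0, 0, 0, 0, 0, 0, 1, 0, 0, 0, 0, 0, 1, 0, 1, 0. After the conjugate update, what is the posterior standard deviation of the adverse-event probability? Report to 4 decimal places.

0.0943

The Beta prior is conjugate to a Binomial/Bernoulli likelihood; the update adds successes to α and failures to β.
Posterior: Beta(α+k, β+n−k) = Beta(3.10+3, 2.63+13) = Beta(6.10, 15.63).
Var = αβ/((α+β)²(α+β+1)) = 6.10·15.63/(21.73²·22.73) = 0.00888321; SD = √0.00888321 = 0.0943.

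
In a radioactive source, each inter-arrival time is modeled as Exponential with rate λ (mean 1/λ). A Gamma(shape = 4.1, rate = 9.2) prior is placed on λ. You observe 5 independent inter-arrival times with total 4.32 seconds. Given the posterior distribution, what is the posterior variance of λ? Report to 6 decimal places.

With a Gamma(shape α, rate β) prior on the exponential rate λ, the posterior after n observations with total T = Σxᵢ is Gamma(α+n, β+T).
Posterior: Gamma(4.1+5, 9.2+4.32) = Gamma(9.1, 13.52).
Var = α/β² = 0.049784.

0.049784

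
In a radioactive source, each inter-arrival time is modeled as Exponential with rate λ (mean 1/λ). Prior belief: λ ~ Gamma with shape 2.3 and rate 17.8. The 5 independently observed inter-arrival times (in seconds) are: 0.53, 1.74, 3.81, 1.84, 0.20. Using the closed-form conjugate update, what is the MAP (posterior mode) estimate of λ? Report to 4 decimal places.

With a Gamma(shape α, rate β) prior on the exponential rate λ, the posterior after n observations with total T = Σxᵢ is Gamma(α+n, β+T).
Sum of observations T = 8.12 seconds; n = 5.
Posterior: Gamma(2.3+5, 17.8+8.12) = Gamma(7.3, 25.92).
Mode = (α−1)/β = 0.2431.

0.2431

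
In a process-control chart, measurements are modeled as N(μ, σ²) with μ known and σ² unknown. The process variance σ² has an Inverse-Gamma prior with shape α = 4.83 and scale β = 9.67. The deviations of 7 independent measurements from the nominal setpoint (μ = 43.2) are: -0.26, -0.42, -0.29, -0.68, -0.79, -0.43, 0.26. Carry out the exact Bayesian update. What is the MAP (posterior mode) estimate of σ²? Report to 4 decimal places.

With known mean μ and an Inverse-Gamma(α, β) prior on σ², the Normal likelihood is conjugate: posterior is Inv-Gamma(α + n/2, β + Σ(xᵢ−μ)²/2).
Σ(xᵢ−μ)² = (-0.26)² + (-0.42)² + (-0.29)² + (-0.68)² + (-0.79)² + (-0.43)² + (0.26)² = 1.6671.
Posterior: Inv-Gamma(4.83 + 7/2, 9.67 + 1.6671/2) = Inv-Gamma(8.33, 10.50355).
Mode = β/(α+1) = 10.50355/9.33 = 1.1258.

1.1258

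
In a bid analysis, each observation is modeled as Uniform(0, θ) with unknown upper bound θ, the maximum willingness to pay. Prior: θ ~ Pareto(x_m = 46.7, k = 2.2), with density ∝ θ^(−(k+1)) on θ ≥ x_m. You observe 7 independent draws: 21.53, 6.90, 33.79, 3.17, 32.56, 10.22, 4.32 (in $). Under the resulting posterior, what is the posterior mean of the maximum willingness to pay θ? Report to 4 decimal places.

52.3951

A Pareto(scale x_m, shape k) prior on the upper bound θ of Uniform(0, θ) is conjugate: posterior is Pareto(max(x_m, max xᵢ), k + n).
Sample maximum = 33.79; prior scale x_m = 46.7 → posterior scale = max = 46.70.
Posterior shape = 2.2 + 7 = 9.2.
E[θ|data] = k·x_m/(k−1) = 9.2·46.70/8.2 = 52.3951.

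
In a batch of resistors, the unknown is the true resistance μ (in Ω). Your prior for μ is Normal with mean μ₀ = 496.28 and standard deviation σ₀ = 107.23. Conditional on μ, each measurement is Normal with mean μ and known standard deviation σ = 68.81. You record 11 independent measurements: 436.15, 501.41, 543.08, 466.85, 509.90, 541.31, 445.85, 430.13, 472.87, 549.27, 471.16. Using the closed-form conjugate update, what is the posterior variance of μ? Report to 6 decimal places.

For Normal data with known variance σ², a Normal(μ₀, σ₀²) prior on μ is conjugate. Posterior precision = 1/σ₀² + n/σ²; posterior mean is the precision-weighted average of μ₀ and x̄.
σ₀² = 107.23² = 11498.2729, σ² = 68.81² = 4734.8161; σ² + n·σ₀² = 4734.8161 + 11·11498.2729 = 131215.818.
Posterior precision = 1/σ₀² + n/σ² = 1/11498.2729 + 11/4734.8161 = (σ² + n·σ₀²)/(σ₀²σ²) = 131215.818/(11498.2729·4734.8161); posterior variance σₙ² = σ₀²σ²/(σ² + n·σ₀²) = 11498.2729·4734.8161/131215.818 = 414.905828.

414.905828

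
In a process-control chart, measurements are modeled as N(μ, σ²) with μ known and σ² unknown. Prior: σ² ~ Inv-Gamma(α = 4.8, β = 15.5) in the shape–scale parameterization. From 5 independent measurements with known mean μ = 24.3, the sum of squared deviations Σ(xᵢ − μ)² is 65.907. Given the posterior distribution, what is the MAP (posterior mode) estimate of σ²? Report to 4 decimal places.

With known mean μ and an Inverse-Gamma(α, β) prior on σ², the Normal likelihood is conjugate: posterior is Inv-Gamma(α + n/2, β + Σ(xᵢ−μ)²/2).
Posterior: Inv-Gamma(4.8 + 5/2, 15.5 + 65.907/2) = Inv-Gamma(7.30, 48.4535).
Mode = β/(α+1) = 48.4535/8.30 = 5.8378.

5.8378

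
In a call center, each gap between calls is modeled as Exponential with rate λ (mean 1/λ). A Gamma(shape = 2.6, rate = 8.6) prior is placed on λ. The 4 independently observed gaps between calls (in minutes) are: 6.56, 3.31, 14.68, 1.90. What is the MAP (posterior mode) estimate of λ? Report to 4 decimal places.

With a Gamma(shape α, rate β) prior on the exponential rate λ, the posterior after n observations with total T = Σxᵢ is Gamma(α+n, β+T).
Sum of observations T = 26.45 minutes; n = 4.
Posterior: Gamma(2.6+4, 8.6+26.45) = Gamma(6.6, 35.05).
Mode = (α−1)/β = 0.1598.

0.1598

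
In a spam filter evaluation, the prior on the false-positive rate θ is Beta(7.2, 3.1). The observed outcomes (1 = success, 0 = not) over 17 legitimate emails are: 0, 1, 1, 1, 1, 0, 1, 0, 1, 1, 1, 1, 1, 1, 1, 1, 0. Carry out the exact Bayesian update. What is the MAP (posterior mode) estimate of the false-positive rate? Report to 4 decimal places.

0.7589

The Beta prior is conjugate to a Binomial/Bernoulli likelihood; the update adds successes to α and failures to β.
Posterior: Beta(α+k, β+n−k) = Beta(7.2+13, 3.1+4) = Beta(20.2, 7.1).
Mode of Beta(a,b) for a,b>1 is (a−1)/(a+b−2) = 19.2/25.3 = 0.7589.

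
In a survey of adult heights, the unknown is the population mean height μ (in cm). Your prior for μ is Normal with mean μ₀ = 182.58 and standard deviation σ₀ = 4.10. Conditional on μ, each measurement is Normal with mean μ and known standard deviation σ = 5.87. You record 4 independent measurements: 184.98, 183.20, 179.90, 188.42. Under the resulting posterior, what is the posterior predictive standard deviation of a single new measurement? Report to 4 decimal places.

For Normal data with known variance σ², a Normal(μ₀, σ₀²) prior on μ is conjugate. Posterior precision = 1/σ₀² + n/σ²; posterior mean is the precision-weighted average of μ₀ and x̄.
σ₀² = 4.10² = 16.81, σ² = 5.87² = 34.4569; σ² + n·σ₀² = 34.4569 + 4·16.81 = 101.6969.
Posterior precision = 1/σ₀² + n/σ² = 1/16.81 + 4/34.4569 = (σ² + n·σ₀²)/(σ₀²σ²) = 101.6969/(16.81·34.4569); posterior variance σₙ² = σ₀²σ²/(σ² + n·σ₀²) = 16.81·34.4569/101.6969 = 5.695557.
Predictive variance for one new observation = σₙ² + σ² = 16.81·34.4569/101.6969 + 34.4569 = σ²·(σ₀² + 101.6969)/101.6969 = 34.4569·118.5069/101.6969 = 40.152457; SD = √(34.4569·118.5069/101.6969) = 6.3366.

6.3366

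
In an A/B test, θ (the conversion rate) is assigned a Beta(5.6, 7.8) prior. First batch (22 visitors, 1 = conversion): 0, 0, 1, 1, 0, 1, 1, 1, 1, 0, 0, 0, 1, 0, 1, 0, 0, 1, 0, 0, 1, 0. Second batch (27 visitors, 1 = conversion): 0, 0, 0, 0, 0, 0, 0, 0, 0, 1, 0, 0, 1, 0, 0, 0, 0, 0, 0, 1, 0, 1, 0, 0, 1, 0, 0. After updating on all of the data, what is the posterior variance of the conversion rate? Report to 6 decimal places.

0.003488

The Beta prior is conjugate to a Binomial/Bernoulli likelihood; the update adds successes to α and failures to β.
After batch 1: Beta(5.6+10, 7.8+12) = Beta(15.6, 19.8).
After batch 2: Beta(15.6+5, 19.8+22) = Beta(20.6, 41.8).
Var = αβ/((α+β)²(α+β+1)) = 20.6·41.8/(62.4²·63.4) = 0.003488.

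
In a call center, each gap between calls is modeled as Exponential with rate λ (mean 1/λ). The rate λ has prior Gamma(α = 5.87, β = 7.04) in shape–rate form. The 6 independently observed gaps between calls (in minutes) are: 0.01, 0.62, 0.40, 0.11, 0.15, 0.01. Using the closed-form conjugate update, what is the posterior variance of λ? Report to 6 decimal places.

With a Gamma(shape α, rate β) prior on the exponential rate λ, the posterior after n observations with total T = Σxᵢ is Gamma(α+n, β+T).
Sum of observations T = 1.30 minutes; n = 6.
Posterior: Gamma(5.87+6, 7.04+1.30) = Gamma(11.87, 8.34).
Var = α/β² = 0.170655.

0.170655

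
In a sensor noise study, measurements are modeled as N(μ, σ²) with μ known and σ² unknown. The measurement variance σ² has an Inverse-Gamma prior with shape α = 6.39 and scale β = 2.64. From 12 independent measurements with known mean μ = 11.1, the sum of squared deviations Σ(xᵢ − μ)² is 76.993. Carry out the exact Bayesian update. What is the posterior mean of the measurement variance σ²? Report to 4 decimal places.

With known mean μ and an Inverse-Gamma(α, β) prior on σ², the Normal likelihood is conjugate: posterior is Inv-Gamma(α + n/2, β + Σ(xᵢ−μ)²/2).
Posterior: Inv-Gamma(6.39 + 12/2, 2.64 + 76.993/2) = Inv-Gamma(12.39, 41.1365).
E[σ²|data] = β/(α−1) = 41.1365/11.39 = 3.6116.

3.6116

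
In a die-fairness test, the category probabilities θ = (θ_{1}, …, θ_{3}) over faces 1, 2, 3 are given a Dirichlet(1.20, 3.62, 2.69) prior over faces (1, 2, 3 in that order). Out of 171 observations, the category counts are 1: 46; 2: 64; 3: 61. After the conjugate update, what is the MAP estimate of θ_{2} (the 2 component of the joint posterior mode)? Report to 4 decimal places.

The Dirichlet prior is conjugate to the Multinomial likelihood: each posterior αⱼ = prior αⱼ + observed count nⱼ.
Posterior concentration: (47.20, 67.62, 63.69), total = 178.51.
Joint mode component: (α_{2}−1)/(Σα−K) = 66.62/175.51 = 0.3796.

0.3796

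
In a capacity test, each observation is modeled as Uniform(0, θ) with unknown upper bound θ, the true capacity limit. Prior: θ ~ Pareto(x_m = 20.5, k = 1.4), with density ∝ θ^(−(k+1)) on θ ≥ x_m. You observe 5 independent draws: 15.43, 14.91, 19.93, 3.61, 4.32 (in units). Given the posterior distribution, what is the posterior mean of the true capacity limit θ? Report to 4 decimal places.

A Pareto(scale x_m, shape k) prior on the upper bound θ of Uniform(0, θ) is conjugate: posterior is Pareto(max(x_m, max xᵢ), k + n).
Sample maximum = 19.93; prior scale x_m = 20.5 → posterior scale = max = 20.50.
Posterior shape = 1.4 + 5 = 6.4.
E[θ|data] = k·x_m/(k−1) = 6.4·20.50/5.4 = 24.2963.

24.2963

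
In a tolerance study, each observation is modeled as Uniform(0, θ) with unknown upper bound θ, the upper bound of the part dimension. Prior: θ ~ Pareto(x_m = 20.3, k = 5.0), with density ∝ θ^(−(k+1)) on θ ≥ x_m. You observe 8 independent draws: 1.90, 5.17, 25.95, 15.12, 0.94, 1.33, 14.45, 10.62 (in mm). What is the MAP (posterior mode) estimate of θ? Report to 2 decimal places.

A Pareto(scale x_m, shape k) prior on the upper bound θ of Uniform(0, θ) is conjugate: posterior is Pareto(max(x_m, max xᵢ), k + n).
Sample maximum = 25.95; prior scale x_m = 20.3 → posterior scale = max = 25.95.
Posterior shape = 5.0 + 8 = 13.0.
The Pareto density is decreasing on [x_m, ∞), so the mode is x_m = 25.95.

25.95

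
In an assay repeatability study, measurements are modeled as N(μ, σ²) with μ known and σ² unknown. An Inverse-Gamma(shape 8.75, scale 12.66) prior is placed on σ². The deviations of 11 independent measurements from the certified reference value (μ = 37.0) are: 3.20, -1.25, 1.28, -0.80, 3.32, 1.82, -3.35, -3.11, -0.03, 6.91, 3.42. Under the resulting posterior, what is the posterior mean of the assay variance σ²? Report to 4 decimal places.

With known mean μ and an Inverse-Gamma(α, β) prior on σ², the Normal likelihood is conjugate: posterior is Inv-Gamma(α + n/2, β + Σ(xᵢ−μ)²/2).
Σ(xᵢ−μ)² = (3.20)² + (-1.25)² + (1.28)² + (-0.80)² + (3.32)² + (1.82)² + (-3.35)² + (-3.11)² + (-0.03)² + (6.91)² + (3.42)² = 108.7557.
Posterior: Inv-Gamma(8.75 + 11/2, 12.66 + 108.7557/2) = Inv-Gamma(14.25, 67.03785).
E[σ²|data] = β/(α−1) = 67.03785/13.25 = 5.0595.

5.0595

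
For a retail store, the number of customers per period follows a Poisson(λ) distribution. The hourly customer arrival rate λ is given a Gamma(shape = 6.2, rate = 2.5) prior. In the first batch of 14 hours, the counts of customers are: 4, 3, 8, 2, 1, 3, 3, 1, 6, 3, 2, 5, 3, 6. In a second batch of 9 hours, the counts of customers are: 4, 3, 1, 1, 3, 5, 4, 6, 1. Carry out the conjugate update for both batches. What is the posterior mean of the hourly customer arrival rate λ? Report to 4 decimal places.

With a Gamma(shape α, rate β) prior, the Poisson likelihood is conjugate: the posterior is Gamma(α + ΣXᵢ, β + n).
Batch 1: sum of counts S = 50 over n = 14 hours.
After batch 1: Gamma(α+S, β+n) = Gamma(6.2+50, 2.5+14) = Gamma(56.2, 16.5).
Batch 2: sum of counts S = 28 over n = 9 hours.
After batch 2: Gamma(α+S, β+n) = Gamma(56.2+28, 16.5+9) = Gamma(84.2, 25.5).
Posterior mean = α/β = 84.2/25.5 = 3.3020.

3.3020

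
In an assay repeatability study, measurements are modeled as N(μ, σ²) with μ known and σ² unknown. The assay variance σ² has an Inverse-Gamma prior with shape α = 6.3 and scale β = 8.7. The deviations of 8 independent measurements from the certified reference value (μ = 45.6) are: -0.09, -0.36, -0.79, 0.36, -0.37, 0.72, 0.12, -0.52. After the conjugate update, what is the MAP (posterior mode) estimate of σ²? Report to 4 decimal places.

0.8510

With known mean μ and an Inverse-Gamma(α, β) prior on σ², the Normal likelihood is conjugate: posterior is Inv-Gamma(α + n/2, β + Σ(xᵢ−μ)²/2).
Σ(xᵢ−μ)² = (-0.09)² + (-0.36)² + (-0.79)² + (0.36)² + (-0.37)² + (0.72)² + (0.12)² + (-0.52)² = 1.8315.
Posterior: Inv-Gamma(6.3 + 8/2, 8.7 + 1.8315/2) = Inv-Gamma(10.30, 9.61575).
Mode = β/(α+1) = 9.61575/11.30 = 0.8510.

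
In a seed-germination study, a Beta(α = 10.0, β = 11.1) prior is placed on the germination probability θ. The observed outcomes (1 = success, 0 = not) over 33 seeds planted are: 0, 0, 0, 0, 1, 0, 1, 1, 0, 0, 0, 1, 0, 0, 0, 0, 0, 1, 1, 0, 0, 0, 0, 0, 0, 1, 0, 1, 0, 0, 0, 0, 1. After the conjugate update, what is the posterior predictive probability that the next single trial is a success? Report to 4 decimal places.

The Beta prior is conjugate to a Binomial/Bernoulli likelihood; the update adds successes to α and failures to β.
Posterior: Beta(α+k, β+n−k) = Beta(10.0+9, 11.1+24) = Beta(19.0, 35.1).
For a single future Bernoulli trial, P(success | data) = α/(α+β) = 0.3512.

0.3512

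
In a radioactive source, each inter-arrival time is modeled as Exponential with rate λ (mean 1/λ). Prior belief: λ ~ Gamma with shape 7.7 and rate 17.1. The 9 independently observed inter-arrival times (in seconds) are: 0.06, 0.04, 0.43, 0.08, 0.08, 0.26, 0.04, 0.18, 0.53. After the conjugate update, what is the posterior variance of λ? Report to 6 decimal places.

0.047250

With a Gamma(shape α, rate β) prior on the exponential rate λ, the posterior after n observations with total T = Σxᵢ is Gamma(α+n, β+T).
Sum of observations T = 1.70 seconds; n = 9.
Posterior: Gamma(7.7+9, 17.1+1.70) = Gamma(16.7, 18.80).
Var = α/β² = 0.047250.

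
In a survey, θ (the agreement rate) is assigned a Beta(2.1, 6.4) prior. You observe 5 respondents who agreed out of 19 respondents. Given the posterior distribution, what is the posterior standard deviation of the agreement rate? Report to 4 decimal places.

The Beta prior is conjugate to a Binomial/Bernoulli likelihood; the update adds successes to α and failures to β.
Posterior: Beta(α+k, β+n−k) = Beta(2.1+5, 6.4+14) = Beta(7.1, 20.4).
Var = αβ/((α+β)²(α+β+1)) = 7.1·20.4/(27.5²·28.5) = 0.00672014; SD = √0.00672014 = 0.0820.

0.0820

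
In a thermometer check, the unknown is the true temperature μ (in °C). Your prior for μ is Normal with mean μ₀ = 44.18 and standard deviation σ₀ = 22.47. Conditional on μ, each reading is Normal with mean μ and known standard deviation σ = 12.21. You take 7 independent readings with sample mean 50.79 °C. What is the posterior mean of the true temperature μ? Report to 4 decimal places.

50.5225

For Normal data with known variance σ², a Normal(μ₀, σ₀²) prior on μ is conjugate. Posterior precision = 1/σ₀² + n/σ²; posterior mean is the precision-weighted average of μ₀ and x̄.
n·x̄ = 7·50.79 = 355.53.
σ₀² = 22.47² = 504.9009, σ² = 12.21² = 149.0841; σ² + n·σ₀² = 149.0841 + 7·504.9009 = 3683.3904.
Posterior mean = (μ₀/σ₀² + n·x̄/σ²)/(1/σ₀² + n/σ²) = (σ²·μ₀ + σ₀²·n·x̄)/(σ² + n·σ₀²) = (149.0841·44.18 + 504.9009·355.53)/3683.3904 = 186093.952515/3683.3904 = 50.5225.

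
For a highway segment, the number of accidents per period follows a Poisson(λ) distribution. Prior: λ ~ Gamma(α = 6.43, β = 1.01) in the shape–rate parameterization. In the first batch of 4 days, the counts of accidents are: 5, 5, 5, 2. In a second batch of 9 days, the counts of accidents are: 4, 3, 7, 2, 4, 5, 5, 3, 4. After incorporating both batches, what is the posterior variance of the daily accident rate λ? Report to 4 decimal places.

0.3079

With a Gamma(shape α, rate β) prior, the Poisson likelihood is conjugate: the posterior is Gamma(α + ΣXᵢ, β + n).
Batch 1: sum of counts S = 17 over n = 4 days.
After batch 1: Gamma(α+S, β+n) = Gamma(6.43+17, 1.01+4) = Gamma(23.43, 5.01).
Batch 2: sum of counts S = 37 over n = 9 days.
After batch 2: Gamma(α+S, β+n) = Gamma(23.43+37, 5.01+9) = Gamma(60.43, 14.01).
Var = α/β² = 60.43/14.01² = 0.3079.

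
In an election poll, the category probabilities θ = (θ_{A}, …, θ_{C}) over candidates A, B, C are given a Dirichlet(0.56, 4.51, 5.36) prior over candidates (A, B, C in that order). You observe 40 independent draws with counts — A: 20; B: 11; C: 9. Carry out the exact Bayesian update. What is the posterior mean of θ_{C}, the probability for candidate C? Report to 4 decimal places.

The Dirichlet prior is conjugate to the Multinomial likelihood: each posterior αⱼ = prior αⱼ + observed count nⱼ.
Posterior concentration: (20.56, 15.51, 14.36), total = 50.43.
E[θ_{C}|data] = α_{C}/Σα = 14.36/50.43 = 0.2848.

0.2848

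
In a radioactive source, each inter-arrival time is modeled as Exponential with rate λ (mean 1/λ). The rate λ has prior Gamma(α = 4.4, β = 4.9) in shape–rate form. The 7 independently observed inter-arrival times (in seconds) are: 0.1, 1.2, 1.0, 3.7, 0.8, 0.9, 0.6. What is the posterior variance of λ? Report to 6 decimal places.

With a Gamma(shape α, rate β) prior on the exponential rate λ, the posterior after n observations with total T = Σxᵢ is Gamma(α+n, β+T).
Sum of observations T = 8.3 seconds; n = 7.
Posterior: Gamma(4.4+7, 4.9+8.3) = Gamma(11.4, 13.2).
Var = α/β² = 0.065427.

0.065427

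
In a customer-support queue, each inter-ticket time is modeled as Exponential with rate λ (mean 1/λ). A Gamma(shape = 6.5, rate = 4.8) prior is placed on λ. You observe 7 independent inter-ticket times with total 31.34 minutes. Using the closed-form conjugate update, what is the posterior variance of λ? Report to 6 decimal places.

With a Gamma(shape α, rate β) prior on the exponential rate λ, the posterior after n observations with total T = Σxᵢ is Gamma(α+n, β+T).
Posterior: Gamma(6.5+7, 4.8+31.34) = Gamma(13.5, 36.14).
Var = α/β² = 0.010336.

0.010336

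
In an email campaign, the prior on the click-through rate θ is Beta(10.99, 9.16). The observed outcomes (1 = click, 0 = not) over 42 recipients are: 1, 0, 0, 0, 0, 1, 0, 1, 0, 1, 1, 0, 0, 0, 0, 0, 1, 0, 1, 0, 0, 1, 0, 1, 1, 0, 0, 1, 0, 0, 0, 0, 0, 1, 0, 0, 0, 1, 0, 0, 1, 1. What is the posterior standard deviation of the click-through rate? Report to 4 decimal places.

The Beta prior is conjugate to a Binomial/Bernoulli likelihood; the update adds successes to α and failures to β.
Posterior: Beta(α+k, β+n−k) = Beta(10.99+15, 9.16+27) = Beta(25.99, 36.16).
Var = αβ/((α+β)²(α+β+1)) = 25.99·36.16/(62.15²·63.15) = 0.00385282; SD = √0.00385282 = 0.0621.

0.0621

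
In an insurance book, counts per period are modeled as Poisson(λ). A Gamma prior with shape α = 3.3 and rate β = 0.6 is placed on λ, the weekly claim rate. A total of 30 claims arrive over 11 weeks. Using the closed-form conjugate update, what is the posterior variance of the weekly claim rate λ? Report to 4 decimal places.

With a Gamma(shape α, rate β) prior, the Poisson likelihood is conjugate: the posterior is Gamma(α + ΣXᵢ, β + n).
Posterior: Gamma(α+S, β+n) = Gamma(3.3+30, 0.6+11) = Gamma(33.3, 11.6).
Var = α/β² = 33.3/11.6² = 0.2475.

0.2475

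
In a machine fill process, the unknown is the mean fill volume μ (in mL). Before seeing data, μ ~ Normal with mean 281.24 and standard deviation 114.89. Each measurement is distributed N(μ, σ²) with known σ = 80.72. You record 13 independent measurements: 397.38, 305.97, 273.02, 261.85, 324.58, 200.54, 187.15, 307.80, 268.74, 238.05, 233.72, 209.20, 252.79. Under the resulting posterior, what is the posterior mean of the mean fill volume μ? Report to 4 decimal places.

266.7643

For Normal data with known variance σ², a Normal(μ₀, σ₀²) prior on μ is conjugate. Posterior precision = 1/σ₀² + n/σ²; posterior mean is the precision-weighted average of μ₀ and x̄.
Σxᵢ = 397.38 + 305.97 + 273.02 + 261.85 + 324.58 + 200.54 + 187.15 + 307.80 + 268.74 + 238.05 + 233.72 + 209.20 + 252.79 = 3460.79, so n·x̄ = 3460.79.
σ₀² = 114.89² = 13199.7121, σ² = 80.72² = 6515.7184; σ² + n·σ₀² = 6515.7184 + 13·13199.7121 = 178111.9757.
Posterior mean = (μ₀/σ₀² + n·x̄/σ²)/(1/σ₀² + n/σ²) = (σ²·μ₀ + σ₀²·n·x̄)/(σ² + n·σ₀²) = (6515.7184·281.24 + 13199.7121·3460.79)/178111.9757 = 47513912.281375/178111.9757 = 266.7643.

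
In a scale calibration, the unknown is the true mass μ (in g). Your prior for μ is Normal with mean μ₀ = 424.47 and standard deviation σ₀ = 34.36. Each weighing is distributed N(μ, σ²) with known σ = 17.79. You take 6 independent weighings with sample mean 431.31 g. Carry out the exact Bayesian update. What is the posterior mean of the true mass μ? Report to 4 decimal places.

For Normal data with known variance σ², a Normal(μ₀, σ₀²) prior on μ is conjugate. Posterior precision = 1/σ₀² + n/σ²; posterior mean is the precision-weighted average of μ₀ and x̄.
n·x̄ = 6·431.31 = 2587.86.
σ₀² = 34.36² = 1180.6096, σ² = 17.79² = 316.4841; σ² + n·σ₀² = 316.4841 + 6·1180.6096 = 7400.1417.
Posterior mean = (μ₀/σ₀² + n·x̄/σ²)/(1/σ₀² + n/σ²) = (σ²·μ₀ + σ₀²·n·x̄)/(σ² + n·σ₀²) = (316.4841·424.47 + 1180.6096·2587.86)/7400.1417 = 3189590.365383/7400.1417 = 431.0175.

431.0175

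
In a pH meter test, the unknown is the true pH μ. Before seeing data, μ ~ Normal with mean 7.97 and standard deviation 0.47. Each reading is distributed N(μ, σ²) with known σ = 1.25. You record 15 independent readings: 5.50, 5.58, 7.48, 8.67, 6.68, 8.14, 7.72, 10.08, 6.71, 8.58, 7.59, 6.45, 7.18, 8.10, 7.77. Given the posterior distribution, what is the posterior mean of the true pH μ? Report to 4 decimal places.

For Normal data with known variance σ², a Normal(μ₀, σ₀²) prior on μ is conjugate. Posterior precision = 1/σ₀² + n/σ²; posterior mean is the precision-weighted average of μ₀ and x̄.
Σxᵢ = 5.50 + 5.58 + 7.48 + 8.67 + 6.68 + 8.14 + 7.72 + 10.08 + 6.71 + 8.58 + 7.59 + 6.45 + 7.18 + 8.10 + 7.77 = 112.23, so n·x̄ = 112.23.
σ₀² = 0.47² = 0.2209, σ² = 1.25² = 1.5625; σ² + n·σ₀² = 1.5625 + 15·0.2209 = 4.876.
Posterior mean = (μ₀/σ₀² + n·x̄/σ²)/(1/σ₀² + n/σ²) = (σ²·μ₀ + σ₀²·n·x̄)/(σ² + n·σ₀²) = (1.5625·7.97 + 0.2209·112.23)/4.876 = 37.244732/4.876 = 7.6384.

7.6384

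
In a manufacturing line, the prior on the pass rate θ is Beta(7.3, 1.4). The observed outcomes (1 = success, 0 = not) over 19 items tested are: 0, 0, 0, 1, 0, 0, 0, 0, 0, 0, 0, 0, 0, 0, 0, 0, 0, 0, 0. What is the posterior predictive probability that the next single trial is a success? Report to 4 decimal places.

0.2996

The Beta prior is conjugate to a Binomial/Bernoulli likelihood; the update adds successes to α and failures to β.
Posterior: Beta(α+k, β+n−k) = Beta(7.3+1, 1.4+18) = Beta(8.3, 19.4).
For a single future Bernoulli trial, P(success | data) = α/(α+β) = 0.2996.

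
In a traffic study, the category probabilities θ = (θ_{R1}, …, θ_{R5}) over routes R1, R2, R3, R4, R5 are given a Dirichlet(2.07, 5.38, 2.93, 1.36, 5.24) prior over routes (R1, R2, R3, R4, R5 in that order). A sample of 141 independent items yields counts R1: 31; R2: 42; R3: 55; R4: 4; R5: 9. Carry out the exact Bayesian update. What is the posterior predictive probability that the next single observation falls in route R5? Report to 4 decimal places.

0.0901

The Dirichlet prior is conjugate to the Multinomial likelihood: each posterior αⱼ = prior αⱼ + observed count nⱼ.
Posterior concentration: (33.07, 47.38, 57.93, 5.36, 14.24), total = 157.98.
P(next = R5 | data) = α_{R5}/Σα = 0.0901.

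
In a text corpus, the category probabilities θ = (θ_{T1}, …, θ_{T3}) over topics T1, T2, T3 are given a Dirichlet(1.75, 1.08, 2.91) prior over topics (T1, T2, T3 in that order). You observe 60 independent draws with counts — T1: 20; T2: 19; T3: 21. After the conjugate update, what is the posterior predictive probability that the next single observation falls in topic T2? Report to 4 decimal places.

The Dirichlet prior is conjugate to the Multinomial likelihood: each posterior αⱼ = prior αⱼ + observed count nⱼ.
Posterior concentration: (21.75, 20.08, 23.91), total = 65.74.
P(next = T2 | data) = α_{T2}/Σα = 0.3054.

0.3054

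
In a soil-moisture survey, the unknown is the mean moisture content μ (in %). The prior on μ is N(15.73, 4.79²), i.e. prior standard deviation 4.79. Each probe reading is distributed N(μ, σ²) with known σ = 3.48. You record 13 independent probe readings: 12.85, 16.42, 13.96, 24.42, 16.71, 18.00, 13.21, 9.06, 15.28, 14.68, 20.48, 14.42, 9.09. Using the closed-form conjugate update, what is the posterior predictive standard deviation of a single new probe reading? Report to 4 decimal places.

3.6063

For Normal data with known variance σ², a Normal(μ₀, σ₀²) prior on μ is conjugate. Posterior precision = 1/σ₀² + n/σ²; posterior mean is the precision-weighted average of μ₀ and x̄.
σ₀² = 4.79² = 22.9441, σ² = 3.48² = 12.1104; σ² + n·σ₀² = 12.1104 + 13·22.9441 = 310.3837.
Posterior precision = 1/σ₀² + n/σ² = 1/22.9441 + 13/12.1104 = (σ² + n·σ₀²)/(σ₀²σ²) = 310.3837/(22.9441·12.1104); posterior variance σₙ² = σ₀²σ²/(σ² + n·σ₀²) = 22.9441·12.1104/310.3837 = 0.895222.
Predictive variance for one new observation = σₙ² + σ² = 22.9441·12.1104/310.3837 + 12.1104 = σ²·(σ₀² + 310.3837)/310.3837 = 12.1104·333.3278/310.3837 = 13.005622; SD = √(12.1104·333.3278/310.3837) = 3.6063.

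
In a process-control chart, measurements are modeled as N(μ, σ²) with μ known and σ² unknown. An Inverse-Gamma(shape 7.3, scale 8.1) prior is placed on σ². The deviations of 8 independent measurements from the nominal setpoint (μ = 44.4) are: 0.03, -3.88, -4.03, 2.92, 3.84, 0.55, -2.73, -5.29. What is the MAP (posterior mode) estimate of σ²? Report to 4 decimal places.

4.3296

With known mean μ and an Inverse-Gamma(α, β) prior on σ², the Normal likelihood is conjugate: posterior is Inv-Gamma(α + n/2, β + Σ(xᵢ−μ)²/2).
Σ(xᵢ−μ)² = (0.03)² + (-3.88)² + (-4.03)² + (2.92)² + (3.84)² + (0.55)² + (-2.73)² + (-5.29)² = 90.3077.
Posterior: Inv-Gamma(7.3 + 8/2, 8.1 + 90.3077/2) = Inv-Gamma(11.30, 53.25385).
Mode = β/(α+1) = 53.25385/12.30 = 4.3296.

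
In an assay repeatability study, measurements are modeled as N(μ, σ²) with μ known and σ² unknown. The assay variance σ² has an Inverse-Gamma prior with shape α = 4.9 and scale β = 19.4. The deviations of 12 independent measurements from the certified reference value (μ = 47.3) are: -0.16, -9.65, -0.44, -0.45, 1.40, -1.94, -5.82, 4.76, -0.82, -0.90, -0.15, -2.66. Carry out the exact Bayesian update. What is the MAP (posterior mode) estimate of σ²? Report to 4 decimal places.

With known mean μ and an Inverse-Gamma(α, β) prior on σ², the Normal likelihood is conjugate: posterior is Inv-Gamma(α + n/2, β + Σ(xᵢ−μ)²/2).
Σ(xᵢ−μ)² = (-0.16)² + (-9.65)² + (-0.44)² + (-0.45)² + (1.40)² + (-1.94)² + (-5.82)² + (4.76)² + (-0.82)² + (-0.90)² + (-0.15)² + (-2.66)² = 164.3783.
Posterior: Inv-Gamma(4.9 + 12/2, 19.4 + 164.3783/2) = Inv-Gamma(10.90, 101.58915).
Mode = β/(α+1) = 101.58915/11.90 = 8.5369.

8.5369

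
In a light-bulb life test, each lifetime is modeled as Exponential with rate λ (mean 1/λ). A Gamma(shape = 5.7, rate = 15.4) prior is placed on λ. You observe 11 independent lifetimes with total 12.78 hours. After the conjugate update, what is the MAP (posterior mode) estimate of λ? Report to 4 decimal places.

0.5571

With a Gamma(shape α, rate β) prior on the exponential rate λ, the posterior after n observations with total T = Σxᵢ is Gamma(α+n, β+T).
Posterior: Gamma(5.7+11, 15.4+12.78) = Gamma(16.7, 28.18).
Mode = (α−1)/β = 0.5571.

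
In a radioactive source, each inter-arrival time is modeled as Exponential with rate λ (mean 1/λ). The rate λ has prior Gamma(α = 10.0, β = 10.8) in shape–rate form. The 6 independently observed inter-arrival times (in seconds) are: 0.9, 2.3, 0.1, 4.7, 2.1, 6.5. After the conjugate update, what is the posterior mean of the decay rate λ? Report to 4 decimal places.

With a Gamma(shape α, rate β) prior on the exponential rate λ, the posterior after n observations with total T = Σxᵢ is Gamma(α+n, β+T).
Sum of observations T = 16.6 seconds; n = 6.
Posterior: Gamma(10.0+6, 10.8+16.6) = Gamma(16.0, 27.4).
Posterior mean of λ = α/β = 16.0/27.4 = 0.5839.

0.5839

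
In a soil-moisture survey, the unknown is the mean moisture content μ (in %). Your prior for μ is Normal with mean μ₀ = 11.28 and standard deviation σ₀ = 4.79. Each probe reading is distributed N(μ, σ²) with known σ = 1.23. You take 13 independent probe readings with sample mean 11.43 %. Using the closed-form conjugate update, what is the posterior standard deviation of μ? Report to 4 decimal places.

0.3403

For Normal data with known variance σ², a Normal(μ₀, σ₀²) prior on μ is conjugate. Posterior precision = 1/σ₀² + n/σ²; posterior mean is the precision-weighted average of μ₀ and x̄.
σ₀² = 4.79² = 22.9441, σ² = 1.23² = 1.5129; σ² + n·σ₀² = 1.5129 + 13·22.9441 = 299.7862.
Posterior precision = 1/σ₀² + n/σ² = 1/22.9441 + 13/1.5129 = (σ² + n·σ₀²)/(σ₀²σ²) = 299.7862/(22.9441·1.5129); posterior variance σₙ² = σ₀²σ²/(σ² + n·σ₀²) = 22.9441·1.5129/299.7862 = 0.115790.
Posterior SD = √σₙ² = √(22.9441·1.5129/299.7862) = 0.3403.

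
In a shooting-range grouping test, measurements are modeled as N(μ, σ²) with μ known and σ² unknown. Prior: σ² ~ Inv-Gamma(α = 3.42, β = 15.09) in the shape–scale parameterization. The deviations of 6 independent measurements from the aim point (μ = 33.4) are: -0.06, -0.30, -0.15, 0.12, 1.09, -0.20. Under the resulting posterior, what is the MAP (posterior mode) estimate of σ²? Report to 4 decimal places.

With known mean μ and an Inverse-Gamma(α, β) prior on σ², the Normal likelihood is conjugate: posterior is Inv-Gamma(α + n/2, β + Σ(xᵢ−μ)²/2).
Σ(xᵢ−μ)² = (-0.06)² + (-0.30)² + (-0.15)² + (0.12)² + (1.09)² + (-0.20)² = 1.3586.
Posterior: Inv-Gamma(3.42 + 6/2, 15.09 + 1.3586/2) = Inv-Gamma(6.42, 15.76930).
Mode = β/(α+1) = 15.76930/7.42 = 2.1252.

2.1252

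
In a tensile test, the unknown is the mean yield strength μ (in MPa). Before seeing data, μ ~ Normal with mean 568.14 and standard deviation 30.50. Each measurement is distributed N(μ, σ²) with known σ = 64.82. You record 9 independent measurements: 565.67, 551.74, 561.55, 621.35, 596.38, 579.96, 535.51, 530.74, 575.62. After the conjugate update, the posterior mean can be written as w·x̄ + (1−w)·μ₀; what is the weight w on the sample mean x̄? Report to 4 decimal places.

For Normal data with known variance σ², a Normal(μ₀, σ₀²) prior on μ is conjugate. Posterior precision = 1/σ₀² + n/σ²; posterior mean is the precision-weighted average of μ₀ and x̄.
σ₀² = 30.50² = 930.25, σ² = 64.82² = 4201.6324. Prior precision 1/σ₀² = 1/930.25; data precision n/σ² = 9/4201.6324.
w = (n/σ²)/(1/σ₀² + n/σ²) = n·σ₀²/(σ² + n·σ₀²) = 9·930.25/(4201.6324 + 9·930.25) = 8372.25/12573.8824 = 0.6658.

0.6658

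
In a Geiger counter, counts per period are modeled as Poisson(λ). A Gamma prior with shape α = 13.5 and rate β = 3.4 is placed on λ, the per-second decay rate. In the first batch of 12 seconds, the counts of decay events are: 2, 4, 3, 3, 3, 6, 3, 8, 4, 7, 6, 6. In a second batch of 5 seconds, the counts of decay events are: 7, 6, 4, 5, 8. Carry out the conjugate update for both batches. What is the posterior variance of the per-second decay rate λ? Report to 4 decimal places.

With a Gamma(shape α, rate β) prior, the Poisson likelihood is conjugate: the posterior is Gamma(α + ΣXᵢ, β + n).
Batch 1: sum of counts S = 55 over n = 12 seconds.
After batch 1: Gamma(α+S, β+n) = Gamma(13.5+55, 3.4+12) = Gamma(68.5, 15.4).
Batch 2: sum of counts S = 30 over n = 5 seconds.
After batch 2: Gamma(α+S, β+n) = Gamma(68.5+30, 15.4+5) = Gamma(98.5, 20.4).
Var = α/β² = 98.5/20.4² = 0.2367.

0.2367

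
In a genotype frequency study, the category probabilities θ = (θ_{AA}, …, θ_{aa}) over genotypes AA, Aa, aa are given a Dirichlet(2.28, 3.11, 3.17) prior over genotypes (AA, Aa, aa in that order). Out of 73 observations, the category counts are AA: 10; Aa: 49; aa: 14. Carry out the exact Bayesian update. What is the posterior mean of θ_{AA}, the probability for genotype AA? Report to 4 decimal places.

0.1506

The Dirichlet prior is conjugate to the Multinomial likelihood: each posterior αⱼ = prior αⱼ + observed count nⱼ.
Posterior concentration: (12.28, 52.11, 17.17), total = 81.56.
E[θ_{AA}|data] = α_{AA}/Σα = 12.28/81.56 = 0.1506.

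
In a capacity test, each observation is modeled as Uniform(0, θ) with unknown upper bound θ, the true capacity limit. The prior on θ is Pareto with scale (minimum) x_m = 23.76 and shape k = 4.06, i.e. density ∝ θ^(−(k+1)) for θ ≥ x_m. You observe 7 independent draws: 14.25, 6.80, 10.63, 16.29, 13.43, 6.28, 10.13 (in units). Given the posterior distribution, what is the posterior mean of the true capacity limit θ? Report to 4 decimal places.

26.1218

A Pareto(scale x_m, shape k) prior on the upper bound θ of Uniform(0, θ) is conjugate: posterior is Pareto(max(x_m, max xᵢ), k + n).
Sample maximum = 16.29; prior scale x_m = 23.76 → posterior scale = max = 23.76.
Posterior shape = 4.06 + 7 = 11.06.
E[θ|data] = k·x_m/(k−1) = 11.06·23.76/10.06 = 26.1218.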